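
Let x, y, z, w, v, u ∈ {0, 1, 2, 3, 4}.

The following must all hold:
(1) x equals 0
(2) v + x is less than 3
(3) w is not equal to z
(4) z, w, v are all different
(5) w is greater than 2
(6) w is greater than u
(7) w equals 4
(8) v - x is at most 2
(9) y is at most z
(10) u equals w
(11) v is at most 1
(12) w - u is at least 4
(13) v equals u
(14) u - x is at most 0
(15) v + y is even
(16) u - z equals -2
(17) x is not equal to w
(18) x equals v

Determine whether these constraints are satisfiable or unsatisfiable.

Unsatisfiable

Constraint 1 fixes x = 0 and constraint 7 fixes w = 4. Constraints 10, 13, and 18 give x = v = u = w, so x = w. But 0 ≠ 4 — contradiction.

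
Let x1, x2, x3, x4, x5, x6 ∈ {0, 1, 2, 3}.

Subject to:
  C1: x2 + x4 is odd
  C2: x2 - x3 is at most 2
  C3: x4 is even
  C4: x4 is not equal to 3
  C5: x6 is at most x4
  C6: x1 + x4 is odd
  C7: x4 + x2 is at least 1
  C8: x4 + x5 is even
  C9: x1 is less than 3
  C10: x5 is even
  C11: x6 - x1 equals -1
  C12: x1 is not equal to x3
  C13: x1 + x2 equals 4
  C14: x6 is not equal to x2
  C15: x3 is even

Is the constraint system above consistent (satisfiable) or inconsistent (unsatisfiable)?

Satisfiable

Setting (x1, x2, x3, x4, x5, x6) = (1, 3, 2, 0, 2, 0) satisfies everything: constraint 2: x2 - x3 = 1; constraint 7: x4 + x2 = 3, and the others follow.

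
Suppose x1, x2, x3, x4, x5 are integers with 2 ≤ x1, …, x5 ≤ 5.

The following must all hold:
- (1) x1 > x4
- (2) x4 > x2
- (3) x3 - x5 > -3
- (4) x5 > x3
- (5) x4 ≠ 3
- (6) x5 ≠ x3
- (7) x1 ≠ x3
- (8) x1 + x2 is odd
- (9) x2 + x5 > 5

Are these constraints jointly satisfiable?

The assignment x1 = 5, x2 = 2, x3 = 3, x4 = 4, x5 = 4 works:
  constraint 3 holds since x3 - x5 = -1.
  constraint 9 holds since x2 + x5 = 6.
The rest check out directly.

Satisfiable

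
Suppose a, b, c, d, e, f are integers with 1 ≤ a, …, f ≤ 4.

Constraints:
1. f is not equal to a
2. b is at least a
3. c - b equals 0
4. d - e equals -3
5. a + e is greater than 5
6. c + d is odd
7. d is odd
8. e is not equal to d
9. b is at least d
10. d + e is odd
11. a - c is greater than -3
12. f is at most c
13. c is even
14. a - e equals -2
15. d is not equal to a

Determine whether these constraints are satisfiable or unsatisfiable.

Satisfiable

Try a = 2, b = 4, c = 4, d = 1, e = 4, f = 4.
Check constraint 3: c - b = 0; constraint 4: d - e = -3; constraint 5: a + e = 6. The remaining constraints are straightforward to verify.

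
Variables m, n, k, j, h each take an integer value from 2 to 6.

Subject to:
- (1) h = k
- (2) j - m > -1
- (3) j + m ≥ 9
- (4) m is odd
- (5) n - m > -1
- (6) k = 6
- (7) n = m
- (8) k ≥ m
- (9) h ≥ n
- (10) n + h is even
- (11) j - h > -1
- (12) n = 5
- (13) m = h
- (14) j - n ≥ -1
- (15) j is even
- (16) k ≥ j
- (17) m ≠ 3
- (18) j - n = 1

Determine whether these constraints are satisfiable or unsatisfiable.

Constraint 12 fixes n = 5 and constraint 6 fixes k = 6. Constraints 1, 7, and 13 give n = m = h = k, so n = k. But 5 ≠ 6 — contradiction.

Unsatisfiable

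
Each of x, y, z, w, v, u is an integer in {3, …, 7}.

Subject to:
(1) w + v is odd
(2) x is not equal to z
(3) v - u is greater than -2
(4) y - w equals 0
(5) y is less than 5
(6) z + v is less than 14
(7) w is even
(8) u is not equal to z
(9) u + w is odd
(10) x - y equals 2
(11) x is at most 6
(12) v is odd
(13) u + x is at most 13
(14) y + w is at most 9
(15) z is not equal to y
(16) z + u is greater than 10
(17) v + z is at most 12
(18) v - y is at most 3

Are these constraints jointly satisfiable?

Take x = 6, y = 4, z = 7, w = 4, v = 5, u = 5. Then constraint 3: v - u = 0; constraint 4: y - w = 0, and every other listed constraint is also met.

Satisfiable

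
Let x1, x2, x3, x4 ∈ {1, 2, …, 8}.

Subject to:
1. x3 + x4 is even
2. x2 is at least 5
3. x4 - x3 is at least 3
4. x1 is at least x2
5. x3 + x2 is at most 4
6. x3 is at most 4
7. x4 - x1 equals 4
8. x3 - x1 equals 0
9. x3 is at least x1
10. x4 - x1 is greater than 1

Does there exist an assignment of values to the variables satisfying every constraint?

From constraints 2 and 4: x1 ≥ x2 and x2 ≥ 5, so x1 ≥ 5. From constraints 6 and 9: x1 ≤ x3 and x3 ≤ 4, so x1 ≤ 4. But 4 < 5, so no value of x1 works.

Unsatisfiable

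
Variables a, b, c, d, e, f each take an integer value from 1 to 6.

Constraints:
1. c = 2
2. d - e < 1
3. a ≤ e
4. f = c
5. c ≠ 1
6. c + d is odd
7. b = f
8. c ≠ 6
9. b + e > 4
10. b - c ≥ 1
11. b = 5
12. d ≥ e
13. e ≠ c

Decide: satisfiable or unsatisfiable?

Unsatisfiable

Constraint 11 fixes b = 5 and constraint 1 fixes c = 2. Constraints 4 and 7 give b = f = c, so b = c. But 5 ≠ 2 — contradiction.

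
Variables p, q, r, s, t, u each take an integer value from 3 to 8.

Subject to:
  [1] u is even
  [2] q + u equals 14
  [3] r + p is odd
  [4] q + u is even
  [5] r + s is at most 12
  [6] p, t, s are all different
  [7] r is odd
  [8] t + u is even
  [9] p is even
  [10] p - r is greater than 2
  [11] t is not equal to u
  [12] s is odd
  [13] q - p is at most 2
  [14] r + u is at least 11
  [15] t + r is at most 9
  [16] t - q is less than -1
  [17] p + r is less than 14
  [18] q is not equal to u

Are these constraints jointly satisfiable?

Try p = 8, q = 8, r = 5, s = 5, t = 4, u = 6.
Check constraint 2: q + u = 14; constraint 5: r + s = 10. The remaining constraints are straightforward to verify.

Satisfiable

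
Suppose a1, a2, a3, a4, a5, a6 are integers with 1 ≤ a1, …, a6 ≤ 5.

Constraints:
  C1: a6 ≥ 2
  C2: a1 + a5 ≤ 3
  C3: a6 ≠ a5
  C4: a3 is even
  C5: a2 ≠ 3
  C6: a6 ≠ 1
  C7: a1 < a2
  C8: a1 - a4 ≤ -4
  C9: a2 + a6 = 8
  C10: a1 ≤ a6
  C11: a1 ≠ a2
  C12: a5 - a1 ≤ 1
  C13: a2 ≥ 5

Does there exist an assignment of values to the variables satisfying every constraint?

Setting (a1, a2, a3, a4, a5, a6) = (1, 5, 4, 5, 2, 3) satisfies everything: constraint 2: a1 + a5 = 3; constraint 8: a1 - a4 = -4; constraint 9: a2 + a6 = 8, and the others follow.

Satisfiable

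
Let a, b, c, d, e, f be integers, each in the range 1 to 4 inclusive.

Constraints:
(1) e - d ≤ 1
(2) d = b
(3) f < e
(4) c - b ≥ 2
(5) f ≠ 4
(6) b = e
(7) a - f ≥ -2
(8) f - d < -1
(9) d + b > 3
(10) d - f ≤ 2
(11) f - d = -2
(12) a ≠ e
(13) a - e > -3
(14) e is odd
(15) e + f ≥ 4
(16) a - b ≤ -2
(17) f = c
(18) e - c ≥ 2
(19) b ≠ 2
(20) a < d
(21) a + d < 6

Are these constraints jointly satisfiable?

Constraints 1, 4, 7, 10, 16, and 18 give b − a ≥ 2, a − f ≥ -2, f − d ≥ -2, d − e ≥ -1, e − c ≥ 2, c − b ≥ 2.
Adding all 6 inequalities: the left sides telescope to 0, and the right sides sum to 2 + (-2) + (-2) + (-1) + 2 + 2 = 1. So 0 ≥ 1, which is false.

Unsatisfiable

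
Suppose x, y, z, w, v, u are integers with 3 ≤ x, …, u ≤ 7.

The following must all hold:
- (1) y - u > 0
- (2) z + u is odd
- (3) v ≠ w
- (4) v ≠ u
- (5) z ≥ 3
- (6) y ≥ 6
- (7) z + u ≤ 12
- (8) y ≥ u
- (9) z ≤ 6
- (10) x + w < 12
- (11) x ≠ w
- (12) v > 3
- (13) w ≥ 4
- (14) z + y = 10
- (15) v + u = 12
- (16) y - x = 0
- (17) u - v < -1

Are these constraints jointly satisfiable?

Satisfiable

Setting (x, y, z, w, v, u) = (6, 6, 4, 4, 7, 5) satisfies everything: constraint 1: y - u = 1; constraint 7: z + u = 9; constraint 10: x + w = 10, and the others follow.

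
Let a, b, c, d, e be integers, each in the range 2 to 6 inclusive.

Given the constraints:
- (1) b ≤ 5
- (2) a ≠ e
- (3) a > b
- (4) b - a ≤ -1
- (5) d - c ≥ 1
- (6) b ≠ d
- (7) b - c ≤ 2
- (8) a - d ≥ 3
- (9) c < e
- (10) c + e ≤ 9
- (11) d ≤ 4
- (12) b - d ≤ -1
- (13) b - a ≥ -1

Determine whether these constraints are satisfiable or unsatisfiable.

Constraints 5, 7, 8, and 13 give c − b ≥ -2, b − a ≥ -1, a − d ≥ 3, d − c ≥ 1.
Adding all 4 inequalities: the left sides telescope to 0, and the right sides sum to (-2) + (-1) + 3 + 1 = 1. So 0 ≥ 1, which is false.

Unsatisfiable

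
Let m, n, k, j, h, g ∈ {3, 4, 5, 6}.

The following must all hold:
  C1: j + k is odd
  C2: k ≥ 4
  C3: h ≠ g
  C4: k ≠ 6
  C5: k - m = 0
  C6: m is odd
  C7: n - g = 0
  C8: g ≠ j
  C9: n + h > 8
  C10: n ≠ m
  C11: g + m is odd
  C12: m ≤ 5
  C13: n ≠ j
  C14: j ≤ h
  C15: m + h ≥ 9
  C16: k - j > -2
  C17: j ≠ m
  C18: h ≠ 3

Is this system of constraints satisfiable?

Satisfiable

Setting (m, n, k, j, h, g) = (5, 6, 5, 4, 4, 6) satisfies everything: constraint 5: k - m = 0; constraint 7: n - g = 0, and the others follow.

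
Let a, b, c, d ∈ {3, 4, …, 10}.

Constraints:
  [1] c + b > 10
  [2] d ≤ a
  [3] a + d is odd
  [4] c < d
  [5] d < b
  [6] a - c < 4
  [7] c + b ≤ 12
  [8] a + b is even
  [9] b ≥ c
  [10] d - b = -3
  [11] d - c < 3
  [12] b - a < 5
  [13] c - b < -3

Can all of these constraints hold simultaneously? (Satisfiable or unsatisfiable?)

Setting (a, b, c, d) = (6, 8, 3, 5) satisfies everything: constraint 1: c + b = 11; constraint 6: a - c = 3; constraint 7: c + b = 11, and the others follow.

Satisfiable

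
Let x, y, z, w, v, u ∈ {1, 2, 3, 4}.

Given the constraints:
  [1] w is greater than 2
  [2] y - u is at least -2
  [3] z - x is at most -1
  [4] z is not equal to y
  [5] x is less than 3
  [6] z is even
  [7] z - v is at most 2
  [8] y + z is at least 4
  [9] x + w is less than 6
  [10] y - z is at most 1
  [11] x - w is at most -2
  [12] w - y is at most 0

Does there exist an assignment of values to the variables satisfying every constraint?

Unsatisfiable

Constraints 3, 10, 11, and 12 give y − w ≥ 0, w − x ≥ 2, x − z ≥ 1, z − y ≥ -1.
Adding all 4 inequalities: the left sides telescope to 0, and the right sides sum to 0 + 2 + 1 + (-1) = 2. So 0 ≥ 2, which is false.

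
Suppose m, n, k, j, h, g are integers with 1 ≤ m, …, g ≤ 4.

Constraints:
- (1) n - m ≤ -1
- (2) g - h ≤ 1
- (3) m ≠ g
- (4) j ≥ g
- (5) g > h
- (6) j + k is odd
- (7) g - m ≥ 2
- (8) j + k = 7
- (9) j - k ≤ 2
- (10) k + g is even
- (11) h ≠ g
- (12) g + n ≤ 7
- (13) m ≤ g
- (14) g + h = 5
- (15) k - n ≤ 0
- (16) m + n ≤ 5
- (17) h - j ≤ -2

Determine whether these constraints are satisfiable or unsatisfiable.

Constraints 1, 2, 7, 9, 15, and 17 give m − n ≥ 1, n − k ≥ 0, k − j ≥ -2, j − h ≥ 2, h − g ≥ -1, g − m ≥ 2.
Adding all 6 inequalities: the left sides telescope to 0, and the right sides sum to 1 + 0 + (-2) + 2 + (-1) + 2 = 2. So 0 ≥ 2, which is false.

Unsatisfiable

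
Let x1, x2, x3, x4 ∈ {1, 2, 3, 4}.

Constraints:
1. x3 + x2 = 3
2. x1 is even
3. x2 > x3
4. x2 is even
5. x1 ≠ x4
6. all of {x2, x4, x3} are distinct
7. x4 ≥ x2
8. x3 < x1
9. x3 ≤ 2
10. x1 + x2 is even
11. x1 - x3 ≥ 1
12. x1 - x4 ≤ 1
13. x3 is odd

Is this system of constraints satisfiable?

Satisfiable

One satisfying assignment is x1 = 2, x2 = 2, x3 = 1, x4 = 3.
For the less obvious constraints — constraint 1: x3 + x2 = 3; constraint 11: x1 - x3 = 1; constraint 12: x1 - x4 = -1 — and the others hold by inspection.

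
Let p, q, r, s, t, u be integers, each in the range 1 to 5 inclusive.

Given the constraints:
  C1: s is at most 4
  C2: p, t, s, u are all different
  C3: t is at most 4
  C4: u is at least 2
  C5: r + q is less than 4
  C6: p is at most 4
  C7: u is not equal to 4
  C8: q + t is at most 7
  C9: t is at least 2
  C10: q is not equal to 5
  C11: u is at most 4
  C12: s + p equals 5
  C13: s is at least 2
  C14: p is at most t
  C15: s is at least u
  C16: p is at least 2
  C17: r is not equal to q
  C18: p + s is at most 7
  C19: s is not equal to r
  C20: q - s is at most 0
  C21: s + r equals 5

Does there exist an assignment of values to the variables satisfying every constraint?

Constraints 1, 3, 4, 6, 9, 11, 13, and 16 confine each of p, t, s, u to the 3 values {2, …, 4}.
Constraint 2 requires all 4 of them to be distinct, but only 3 values are available — impossible by the pigeonhole principle.

Unsatisfiable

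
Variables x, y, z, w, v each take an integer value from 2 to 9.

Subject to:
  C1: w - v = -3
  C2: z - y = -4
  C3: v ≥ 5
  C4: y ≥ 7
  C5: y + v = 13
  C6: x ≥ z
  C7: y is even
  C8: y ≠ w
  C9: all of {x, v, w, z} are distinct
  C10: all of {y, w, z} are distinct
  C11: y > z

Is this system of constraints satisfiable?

Try x = 9, y = 8, z = 4, w = 2, v = 5.
Check constraint 1: w - v = -3; constraint 2: z - y = -4. The remaining constraints are straightforward to verify.

Satisfiable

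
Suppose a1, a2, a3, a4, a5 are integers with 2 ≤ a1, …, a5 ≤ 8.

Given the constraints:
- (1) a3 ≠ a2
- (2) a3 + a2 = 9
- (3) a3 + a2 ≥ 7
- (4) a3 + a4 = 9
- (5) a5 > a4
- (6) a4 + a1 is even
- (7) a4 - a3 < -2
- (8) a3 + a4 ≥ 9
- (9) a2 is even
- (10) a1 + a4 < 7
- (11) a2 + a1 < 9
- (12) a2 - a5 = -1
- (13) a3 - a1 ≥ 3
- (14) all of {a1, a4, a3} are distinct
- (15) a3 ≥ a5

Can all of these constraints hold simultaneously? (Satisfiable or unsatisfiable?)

Setting (a1, a2, a3, a4, a5) = (4, 2, 7, 2, 3) satisfies everything: constraint 2: a3 + a2 = 9; constraint 3: a3 + a2 = 9; constraint 4: a3 + a4 = 9, and the others follow.

Satisfiable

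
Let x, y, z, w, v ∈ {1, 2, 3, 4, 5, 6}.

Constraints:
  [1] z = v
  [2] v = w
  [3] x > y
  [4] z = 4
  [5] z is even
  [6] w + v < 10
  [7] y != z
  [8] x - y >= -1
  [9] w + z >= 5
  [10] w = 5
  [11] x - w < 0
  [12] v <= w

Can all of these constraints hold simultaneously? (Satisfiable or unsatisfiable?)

Constraint 4 fixes z = 4 and constraint 10 fixes w = 5. Constraints 1 and 2 give z = v = w, so z = w. But 4 ≠ 5 — contradiction.

Unsatisfiable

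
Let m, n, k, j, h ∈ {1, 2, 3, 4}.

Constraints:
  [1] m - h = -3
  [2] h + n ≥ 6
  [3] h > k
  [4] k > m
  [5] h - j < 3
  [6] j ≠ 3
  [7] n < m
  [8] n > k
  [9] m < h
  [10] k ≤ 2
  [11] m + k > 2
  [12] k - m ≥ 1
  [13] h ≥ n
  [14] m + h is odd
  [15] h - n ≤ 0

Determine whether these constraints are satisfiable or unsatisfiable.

Unsatisfiable

Constraints 3, 4, 7, and 15 give k < h, h ≤ n, n < m, m < k. Chaining: k < h ≤ n < m < k, which forces k < k — impossible.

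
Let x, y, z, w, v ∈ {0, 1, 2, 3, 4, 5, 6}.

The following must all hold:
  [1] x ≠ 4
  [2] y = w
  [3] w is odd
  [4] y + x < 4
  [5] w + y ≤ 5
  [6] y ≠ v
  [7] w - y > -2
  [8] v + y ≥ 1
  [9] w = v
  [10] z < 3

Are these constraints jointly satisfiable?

Unsatisfiable

From constraints 2 and 9, y = w = v, so y = v. But constraint 6 says y ≠ v. Contradiction.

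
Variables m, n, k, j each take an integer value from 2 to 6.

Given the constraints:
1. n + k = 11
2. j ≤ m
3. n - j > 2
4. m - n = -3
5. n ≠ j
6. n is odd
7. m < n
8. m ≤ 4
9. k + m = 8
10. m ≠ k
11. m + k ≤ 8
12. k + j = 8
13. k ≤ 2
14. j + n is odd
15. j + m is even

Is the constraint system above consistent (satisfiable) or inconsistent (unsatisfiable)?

Unsatisfiable

From constraint 13: k ≤ 2. From constraints 2 and 8: j ≤ m ≤ 4. Hence k + j ≤ 6. But constraint 12 requires k + j = 8, and 8 > 6. Contradiction.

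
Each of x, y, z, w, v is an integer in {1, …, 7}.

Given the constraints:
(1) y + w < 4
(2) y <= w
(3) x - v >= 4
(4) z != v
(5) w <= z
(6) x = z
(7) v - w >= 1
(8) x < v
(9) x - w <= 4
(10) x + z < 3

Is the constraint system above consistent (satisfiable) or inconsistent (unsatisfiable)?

Unsatisfiable

Constraints 3, 7, and 9 give x − v ≥ 4, v − w ≥ 1, w − x ≥ -4.
Adding all 3 inequalities: the left sides telescope to 0, and the right sides sum to 4 + 1 + (-4) = 1. So 0 ≥ 1, which is false.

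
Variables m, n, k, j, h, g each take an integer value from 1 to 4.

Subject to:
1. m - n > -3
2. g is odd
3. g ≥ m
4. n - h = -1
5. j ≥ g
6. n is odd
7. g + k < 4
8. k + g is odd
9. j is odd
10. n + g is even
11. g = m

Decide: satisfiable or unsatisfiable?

The assignment m = 1, n = 3, k = 2, j = 1, h = 4, g = 1 works:
  constraint 1 holds since m - n = -2.
  constraint 4 holds since n - h = -1.
The rest check out directly.

Satisfiable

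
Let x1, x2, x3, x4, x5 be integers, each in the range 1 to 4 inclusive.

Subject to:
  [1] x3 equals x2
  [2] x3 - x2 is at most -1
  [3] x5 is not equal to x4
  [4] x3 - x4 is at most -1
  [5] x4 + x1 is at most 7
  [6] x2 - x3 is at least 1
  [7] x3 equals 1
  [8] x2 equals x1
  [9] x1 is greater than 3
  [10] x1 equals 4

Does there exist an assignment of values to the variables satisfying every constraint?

Unsatisfiable

Constraint 7 fixes x3 = 1 and constraint 10 fixes x1 = 4. Constraints 1 and 8 give x3 = x2 = x1, so x3 = x1. But 1 ≠ 4 — contradiction.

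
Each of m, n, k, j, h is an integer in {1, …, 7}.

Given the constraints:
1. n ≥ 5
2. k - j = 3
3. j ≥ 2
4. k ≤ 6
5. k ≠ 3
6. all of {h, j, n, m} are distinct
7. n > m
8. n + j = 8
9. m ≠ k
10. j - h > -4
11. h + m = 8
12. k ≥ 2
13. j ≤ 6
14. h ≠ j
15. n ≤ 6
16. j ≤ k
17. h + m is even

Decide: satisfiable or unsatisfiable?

Satisfiable

Try m = 2, n = 5, k = 6, j = 3, h = 6.
Check constraint 2: k - j = 3; constraint 8: n + j = 8. The remaining constraints are straightforward to verify.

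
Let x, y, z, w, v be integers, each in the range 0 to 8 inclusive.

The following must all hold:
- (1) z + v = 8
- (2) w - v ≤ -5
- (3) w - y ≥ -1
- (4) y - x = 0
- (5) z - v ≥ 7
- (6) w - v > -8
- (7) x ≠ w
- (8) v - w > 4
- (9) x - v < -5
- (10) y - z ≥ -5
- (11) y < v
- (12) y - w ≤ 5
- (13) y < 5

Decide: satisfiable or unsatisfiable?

Unsatisfiable

Constraints 2, 5, 10, and 12 give v − w ≥ 5, w − y ≥ -5, y − z ≥ -5, z − v ≥ 7.
Adding all 4 inequalities: the left sides telescope to 0, and the right sides sum to 5 + (-5) + (-5) + 7 = 2. So 0 ≥ 2, which is false.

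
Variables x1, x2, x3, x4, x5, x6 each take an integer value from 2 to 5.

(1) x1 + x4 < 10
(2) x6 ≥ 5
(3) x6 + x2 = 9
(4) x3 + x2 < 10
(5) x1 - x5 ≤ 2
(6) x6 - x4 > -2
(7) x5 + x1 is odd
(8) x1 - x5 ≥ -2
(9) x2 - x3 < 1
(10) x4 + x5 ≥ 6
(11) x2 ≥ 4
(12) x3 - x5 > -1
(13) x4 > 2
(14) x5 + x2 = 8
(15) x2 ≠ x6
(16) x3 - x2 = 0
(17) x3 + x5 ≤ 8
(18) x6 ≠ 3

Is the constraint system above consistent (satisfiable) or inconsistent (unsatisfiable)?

Take x1 = 5, x2 = 4, x3 = 4, x4 = 4, x5 = 4, x6 = 5. Then constraint 1: x1 + x4 = 9; constraint 3: x6 + x2 = 9, and every other listed constraint is also met.

Satisfiable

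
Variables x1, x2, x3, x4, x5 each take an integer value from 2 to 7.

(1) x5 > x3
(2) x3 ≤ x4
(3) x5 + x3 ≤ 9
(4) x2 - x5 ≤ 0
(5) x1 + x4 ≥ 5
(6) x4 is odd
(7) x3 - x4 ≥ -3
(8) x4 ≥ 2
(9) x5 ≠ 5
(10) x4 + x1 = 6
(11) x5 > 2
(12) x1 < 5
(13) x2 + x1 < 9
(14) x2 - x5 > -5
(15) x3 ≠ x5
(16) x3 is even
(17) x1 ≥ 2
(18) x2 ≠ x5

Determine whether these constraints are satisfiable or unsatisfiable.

The assignment x1 = 3, x2 = 4, x3 = 2, x4 = 3, x5 = 7 works:
  constraint 3 holds since x5 + x3 = 9.
  constraint 4 holds since x2 - x5 = -3.
The rest check out directly.

Satisfiable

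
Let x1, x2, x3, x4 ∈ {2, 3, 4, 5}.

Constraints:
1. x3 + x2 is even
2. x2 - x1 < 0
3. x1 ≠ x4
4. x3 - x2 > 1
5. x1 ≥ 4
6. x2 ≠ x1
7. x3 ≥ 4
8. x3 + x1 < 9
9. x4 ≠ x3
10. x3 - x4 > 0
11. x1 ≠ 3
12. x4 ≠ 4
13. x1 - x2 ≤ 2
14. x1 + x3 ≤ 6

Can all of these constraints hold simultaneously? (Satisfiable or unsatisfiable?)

Unsatisfiable

From constraint 5: x1 ≥ 4. From constraint 7: x3 ≥ 4. Hence x1 + x3 ≥ 8. But constraint 14 requires x1 + x3 ≤ 6, and 6 < 8. Contradiction.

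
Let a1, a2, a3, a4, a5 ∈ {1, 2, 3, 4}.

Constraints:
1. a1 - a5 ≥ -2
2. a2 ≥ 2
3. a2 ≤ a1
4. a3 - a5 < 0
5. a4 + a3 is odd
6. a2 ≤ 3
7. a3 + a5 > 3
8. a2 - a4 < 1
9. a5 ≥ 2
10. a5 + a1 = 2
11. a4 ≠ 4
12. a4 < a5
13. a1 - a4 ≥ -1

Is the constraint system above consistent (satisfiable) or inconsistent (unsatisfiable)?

Unsatisfiable

From constraint 9: a5 ≥ 2. From constraints 2 and 3: a1 ≥ a2 ≥ 2. Hence a5 + a1 ≥ 4. But constraint 10 requires a5 + a1 = 2, and 2 < 4. Contradiction.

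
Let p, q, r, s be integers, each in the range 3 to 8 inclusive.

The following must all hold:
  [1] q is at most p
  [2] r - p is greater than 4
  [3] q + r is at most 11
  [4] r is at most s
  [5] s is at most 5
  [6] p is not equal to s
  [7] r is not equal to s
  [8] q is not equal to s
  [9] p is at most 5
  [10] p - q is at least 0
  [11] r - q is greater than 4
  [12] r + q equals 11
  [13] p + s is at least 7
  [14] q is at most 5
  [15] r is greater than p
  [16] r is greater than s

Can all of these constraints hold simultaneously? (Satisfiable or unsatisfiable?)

Unsatisfiable

From constraints 4 and 5: r ≤ s ≤ 5. From constraints 1 and 9: q ≤ p ≤ 5. Hence r + q ≤ 10. But constraint 12 requires r + q = 11, and 11 > 10. Contradiction.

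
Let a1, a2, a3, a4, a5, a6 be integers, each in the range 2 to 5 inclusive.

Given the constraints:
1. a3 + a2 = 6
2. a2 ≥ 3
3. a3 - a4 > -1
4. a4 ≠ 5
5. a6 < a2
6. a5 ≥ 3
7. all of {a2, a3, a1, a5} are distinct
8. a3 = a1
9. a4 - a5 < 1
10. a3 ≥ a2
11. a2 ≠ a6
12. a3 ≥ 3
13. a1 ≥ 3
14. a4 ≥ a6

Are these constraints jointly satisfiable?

Constraints 2, 6, 12, and 13 confine each of a2, a3, a1, a5 to the 3 values {3, …, 5} (the domain already gives each ≤ 5).
Constraint 7 requires all 4 of them to be distinct, but only 3 values are available — impossible by the pigeonhole principle.

Unsatisfiable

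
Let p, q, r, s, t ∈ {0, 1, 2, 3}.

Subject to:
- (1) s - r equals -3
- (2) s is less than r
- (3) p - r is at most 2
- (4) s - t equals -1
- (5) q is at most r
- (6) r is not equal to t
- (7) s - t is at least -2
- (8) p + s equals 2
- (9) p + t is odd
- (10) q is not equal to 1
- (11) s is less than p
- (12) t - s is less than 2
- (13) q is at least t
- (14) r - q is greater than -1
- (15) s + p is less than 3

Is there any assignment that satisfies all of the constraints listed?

Take p = 2, q = 2, r = 3, s = 0, t = 1. Then constraint 1: s - r = -3; constraint 3: p - r = -1; constraint 4: s - t = -1, and every other listed constraint is also met.

Satisfiable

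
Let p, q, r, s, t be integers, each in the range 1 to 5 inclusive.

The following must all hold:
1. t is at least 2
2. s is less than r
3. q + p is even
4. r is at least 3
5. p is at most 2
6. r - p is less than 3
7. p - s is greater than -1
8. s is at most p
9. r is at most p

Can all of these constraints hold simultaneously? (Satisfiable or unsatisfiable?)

From constraints 4 and 9: p ≥ r and r ≥ 3, so p ≥ 3. From constraint 5: p ≤ 2. But 2 < 3, so no value of p works.

Unsatisfiable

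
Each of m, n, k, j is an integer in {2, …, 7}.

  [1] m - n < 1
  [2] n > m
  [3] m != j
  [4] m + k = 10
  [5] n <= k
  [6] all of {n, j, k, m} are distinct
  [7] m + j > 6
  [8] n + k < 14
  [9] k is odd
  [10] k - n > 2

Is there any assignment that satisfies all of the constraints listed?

One satisfying assignment is m = 3, n = 4, k = 7, j = 5.
For the less obvious constraints — constraint 1: m - n = -1; constraint 4: m + k = 10 — and the others hold by inspection.

Satisfiable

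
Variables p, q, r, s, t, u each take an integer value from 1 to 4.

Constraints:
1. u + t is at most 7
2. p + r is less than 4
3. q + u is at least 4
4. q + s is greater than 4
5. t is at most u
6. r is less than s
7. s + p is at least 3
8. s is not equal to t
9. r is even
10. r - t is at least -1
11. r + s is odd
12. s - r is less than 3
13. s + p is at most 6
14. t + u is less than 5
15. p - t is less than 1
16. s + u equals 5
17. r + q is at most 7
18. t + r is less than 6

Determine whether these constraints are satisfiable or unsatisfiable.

Setting (p, q, r, s, t, u) = (1, 2, 2, 3, 2, 2) satisfies everything: constraint 1: u + t = 4; constraint 2: p + r = 3, and the others follow.

Satisfiable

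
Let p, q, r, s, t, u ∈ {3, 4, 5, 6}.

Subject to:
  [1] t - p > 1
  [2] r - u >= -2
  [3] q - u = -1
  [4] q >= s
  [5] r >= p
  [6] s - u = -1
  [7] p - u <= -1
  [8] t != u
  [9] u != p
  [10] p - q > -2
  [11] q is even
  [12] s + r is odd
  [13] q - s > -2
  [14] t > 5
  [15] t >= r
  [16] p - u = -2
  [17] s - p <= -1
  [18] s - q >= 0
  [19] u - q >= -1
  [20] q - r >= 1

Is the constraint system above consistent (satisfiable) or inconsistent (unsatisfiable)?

Unsatisfiable

Constraints 2, 7, 17, 18, and 20 give q − r ≥ 1, r − u ≥ -2, u − p ≥ 1, p − s ≥ 1, s − q ≥ 0.
Adding all 5 inequalities: the left sides telescope to 0, and the right sides sum to 1 + (-2) + 1 + 1 + 0 = 1. So 0 ≥ 1, which is false.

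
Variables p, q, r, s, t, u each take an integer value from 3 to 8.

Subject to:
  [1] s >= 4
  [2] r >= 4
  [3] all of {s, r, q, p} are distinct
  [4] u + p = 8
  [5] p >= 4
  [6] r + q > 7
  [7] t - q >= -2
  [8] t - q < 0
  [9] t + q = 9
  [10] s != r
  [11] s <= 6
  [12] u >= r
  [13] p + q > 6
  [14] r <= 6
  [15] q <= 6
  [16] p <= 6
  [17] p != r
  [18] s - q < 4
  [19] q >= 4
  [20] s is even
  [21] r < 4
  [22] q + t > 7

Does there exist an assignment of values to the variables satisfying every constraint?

Unsatisfiable

Constraints 1, 2, 5, 11, 14, 15, 16, and 19 confine each of s, r, q, p to the 3 values {4, …, 6}.
Constraint 3 requires all 4 of them to be distinct, but only 3 values are available — impossible by the pigeonhole principle.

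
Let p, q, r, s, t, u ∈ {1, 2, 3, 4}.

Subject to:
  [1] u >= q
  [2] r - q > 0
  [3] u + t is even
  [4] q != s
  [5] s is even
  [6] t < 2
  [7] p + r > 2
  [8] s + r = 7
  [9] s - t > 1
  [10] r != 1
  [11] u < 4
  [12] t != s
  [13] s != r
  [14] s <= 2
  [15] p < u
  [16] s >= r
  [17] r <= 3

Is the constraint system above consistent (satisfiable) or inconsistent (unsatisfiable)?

From constraint 14: s ≤ 2. From constraint 17: r ≤ 3. Hence s + r ≤ 5. But constraint 8 requires s + r = 7, and 7 > 5. Contradiction.

Unsatisfiable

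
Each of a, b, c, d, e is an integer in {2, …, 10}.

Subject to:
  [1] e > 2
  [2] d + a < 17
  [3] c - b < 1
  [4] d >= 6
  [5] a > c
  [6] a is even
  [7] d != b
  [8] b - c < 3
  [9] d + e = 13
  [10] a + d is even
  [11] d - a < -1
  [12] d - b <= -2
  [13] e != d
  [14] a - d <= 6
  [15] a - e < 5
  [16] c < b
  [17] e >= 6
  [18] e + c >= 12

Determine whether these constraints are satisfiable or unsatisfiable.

Satisfiable

Take a = 10, b = 8, c = 7, d = 6, e = 7. Then constraint 2: d + a = 16; constraint 3: c - b = -1, and every other listed constraint is also met.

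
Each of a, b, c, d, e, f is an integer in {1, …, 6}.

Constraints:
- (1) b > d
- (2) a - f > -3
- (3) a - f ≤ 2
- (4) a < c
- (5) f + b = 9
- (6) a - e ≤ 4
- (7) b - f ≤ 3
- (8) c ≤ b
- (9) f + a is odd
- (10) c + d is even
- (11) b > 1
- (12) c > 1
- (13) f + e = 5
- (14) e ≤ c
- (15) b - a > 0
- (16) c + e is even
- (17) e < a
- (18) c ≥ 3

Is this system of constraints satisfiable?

Take a = 3, b = 5, c = 5, d = 3, e = 1, f = 4. Then constraint 2: a - f = -1; constraint 3: a - f = -1, and every other listed constraint is also met.

Satisfiable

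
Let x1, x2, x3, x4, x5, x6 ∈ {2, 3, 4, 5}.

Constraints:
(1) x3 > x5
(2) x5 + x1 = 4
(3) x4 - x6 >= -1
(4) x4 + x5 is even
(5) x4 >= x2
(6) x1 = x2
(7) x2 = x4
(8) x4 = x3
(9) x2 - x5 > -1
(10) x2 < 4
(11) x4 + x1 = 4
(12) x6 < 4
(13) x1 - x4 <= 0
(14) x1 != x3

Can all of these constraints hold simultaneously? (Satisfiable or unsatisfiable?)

Unsatisfiable

From constraints 6, 7, and 8, x1 = x2 = x4 = x3, so x1 = x3. But constraint 14 says x1 ≠ x3. Contradiction.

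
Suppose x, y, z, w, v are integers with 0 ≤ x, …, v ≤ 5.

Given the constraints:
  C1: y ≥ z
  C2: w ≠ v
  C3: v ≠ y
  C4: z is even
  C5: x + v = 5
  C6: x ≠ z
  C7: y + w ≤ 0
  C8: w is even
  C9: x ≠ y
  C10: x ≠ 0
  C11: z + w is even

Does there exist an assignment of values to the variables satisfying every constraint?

Satisfiable

The assignment x = 4, y = 0, z = 0, w = 0, v = 1 works:
  constraint 4 holds since z = 0 is even.
  constraint 5 holds since x + v = 5.
  constraint 7 holds since y + w = 0.
The rest check out directly.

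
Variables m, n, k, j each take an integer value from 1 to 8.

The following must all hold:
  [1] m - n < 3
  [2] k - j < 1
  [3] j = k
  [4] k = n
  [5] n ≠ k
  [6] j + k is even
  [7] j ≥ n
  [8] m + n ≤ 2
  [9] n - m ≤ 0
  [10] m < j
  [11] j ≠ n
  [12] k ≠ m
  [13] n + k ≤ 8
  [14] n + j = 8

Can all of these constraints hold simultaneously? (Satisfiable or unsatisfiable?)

From constraints 3 and 4, j = k = n, so j = n. But constraint 11 says j ≠ n. Contradiction.

Unsatisfiable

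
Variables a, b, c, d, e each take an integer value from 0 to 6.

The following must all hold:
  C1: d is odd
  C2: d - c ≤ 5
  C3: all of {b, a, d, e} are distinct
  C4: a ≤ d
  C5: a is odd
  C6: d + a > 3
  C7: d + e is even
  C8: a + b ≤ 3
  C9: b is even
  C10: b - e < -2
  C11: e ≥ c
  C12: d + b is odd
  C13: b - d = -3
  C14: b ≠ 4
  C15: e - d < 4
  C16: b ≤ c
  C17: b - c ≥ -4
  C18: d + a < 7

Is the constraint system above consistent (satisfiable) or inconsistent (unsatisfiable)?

Satisfiable

Setting (a, b, c, d, e) = (1, 0, 1, 3, 5) satisfies everything: constraint 2: d - c = 2; constraint 6: d + a = 4; constraint 8: a + b = 1, and the others follow.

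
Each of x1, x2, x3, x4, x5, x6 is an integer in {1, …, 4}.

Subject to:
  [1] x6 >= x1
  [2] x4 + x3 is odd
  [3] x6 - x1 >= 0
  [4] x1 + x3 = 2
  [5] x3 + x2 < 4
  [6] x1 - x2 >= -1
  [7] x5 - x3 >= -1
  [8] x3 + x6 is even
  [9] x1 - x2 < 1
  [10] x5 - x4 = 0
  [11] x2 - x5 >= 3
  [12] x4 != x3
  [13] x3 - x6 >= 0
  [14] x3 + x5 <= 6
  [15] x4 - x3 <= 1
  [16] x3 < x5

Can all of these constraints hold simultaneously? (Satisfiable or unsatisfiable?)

Constraints 3, 6, 7, 11, and 13 give x5 − x3 ≥ -1, x3 − x6 ≥ 0, x6 − x1 ≥ 0, x1 − x2 ≥ -1, x2 − x5 ≥ 3.
Adding all 5 inequalities: the left sides telescope to 0, and the right sides sum to (-1) + 0 + 0 + (-1) + 3 = 1. So 0 ≥ 1, which is false.

Unsatisfiable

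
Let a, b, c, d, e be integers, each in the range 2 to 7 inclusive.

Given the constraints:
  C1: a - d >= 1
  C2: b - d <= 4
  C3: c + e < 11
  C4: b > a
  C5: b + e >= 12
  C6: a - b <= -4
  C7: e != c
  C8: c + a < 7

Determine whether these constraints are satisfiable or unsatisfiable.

Constraints 1, 2, and 6 give a − d ≥ 1, d − b ≥ -4, b − a ≥ 4.
Adding all 3 inequalities: the left sides telescope to 0, and the right sides sum to 1 + (-4) + 4 = 1. So 0 ≥ 1, which is false.

Unsatisfiable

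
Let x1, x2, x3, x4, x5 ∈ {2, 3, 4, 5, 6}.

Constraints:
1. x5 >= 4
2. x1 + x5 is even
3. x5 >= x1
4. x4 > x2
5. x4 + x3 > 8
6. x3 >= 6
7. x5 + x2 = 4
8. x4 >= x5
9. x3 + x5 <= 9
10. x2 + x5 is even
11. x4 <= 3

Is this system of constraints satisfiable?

Unsatisfiable

From constraint 6: x3 ≥ 6. From constraint 1: x5 ≥ 4. Hence x3 + x5 ≥ 10. But constraint 9 requires x3 + x5 ≤ 9, and 9 < 10. Contradiction.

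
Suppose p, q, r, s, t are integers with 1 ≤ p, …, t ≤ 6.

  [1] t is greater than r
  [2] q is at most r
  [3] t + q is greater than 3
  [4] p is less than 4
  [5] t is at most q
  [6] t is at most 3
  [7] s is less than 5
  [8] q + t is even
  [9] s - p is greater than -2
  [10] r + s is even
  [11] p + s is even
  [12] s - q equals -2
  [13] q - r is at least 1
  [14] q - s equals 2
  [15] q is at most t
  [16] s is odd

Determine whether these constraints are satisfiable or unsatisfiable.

Constraints 1, 2, and 5 give q ≤ r, r < t, t ≤ q. Chaining: q ≤ r < t ≤ q, which forces q < q — impossible.

Unsatisfiable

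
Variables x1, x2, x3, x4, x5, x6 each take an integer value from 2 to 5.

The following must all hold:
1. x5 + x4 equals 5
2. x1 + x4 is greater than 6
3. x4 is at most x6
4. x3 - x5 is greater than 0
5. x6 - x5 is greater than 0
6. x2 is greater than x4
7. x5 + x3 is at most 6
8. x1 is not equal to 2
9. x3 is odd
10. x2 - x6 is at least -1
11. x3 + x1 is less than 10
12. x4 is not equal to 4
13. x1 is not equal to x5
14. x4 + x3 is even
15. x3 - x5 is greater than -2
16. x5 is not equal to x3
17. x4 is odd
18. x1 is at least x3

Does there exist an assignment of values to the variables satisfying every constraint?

Satisfiable

One satisfying assignment is x1 = 5, x2 = 5, x3 = 3, x4 = 3, x5 = 2, x6 = 3.
For the less obvious constraints — constraint 1: x5 + x4 = 5; constraint 2: x1 + x4 = 8 — and the others hold by inspection.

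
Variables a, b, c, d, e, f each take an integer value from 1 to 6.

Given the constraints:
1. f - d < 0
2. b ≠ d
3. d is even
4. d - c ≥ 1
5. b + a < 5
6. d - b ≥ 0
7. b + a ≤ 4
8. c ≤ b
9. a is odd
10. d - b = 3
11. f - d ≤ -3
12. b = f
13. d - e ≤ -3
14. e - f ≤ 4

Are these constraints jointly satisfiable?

Constraints 11, 13, and 14 give f − e ≥ -4, e − d ≥ 3, d − f ≥ 3.
Adding all 3 inequalities: the left sides telescope to 0, and the right sides sum to (-4) + 3 + 3 = 2. So 0 ≥ 2, which is false.

Unsatisfiable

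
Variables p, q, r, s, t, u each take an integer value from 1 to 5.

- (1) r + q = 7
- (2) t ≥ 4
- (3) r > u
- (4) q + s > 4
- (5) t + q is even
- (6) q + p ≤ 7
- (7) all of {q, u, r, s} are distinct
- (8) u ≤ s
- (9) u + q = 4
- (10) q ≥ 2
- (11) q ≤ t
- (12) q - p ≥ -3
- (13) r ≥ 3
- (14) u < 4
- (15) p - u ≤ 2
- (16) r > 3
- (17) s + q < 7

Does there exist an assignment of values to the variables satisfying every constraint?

Satisfiable

One satisfying assignment is p = 3, q = 3, r = 4, s = 2, t = 5, u = 1.
For the less obvious constraints — constraint 1: r + q = 7; constraint 4: q + s = 5; constraint 6: q + p = 6 — and the others hold by inspection.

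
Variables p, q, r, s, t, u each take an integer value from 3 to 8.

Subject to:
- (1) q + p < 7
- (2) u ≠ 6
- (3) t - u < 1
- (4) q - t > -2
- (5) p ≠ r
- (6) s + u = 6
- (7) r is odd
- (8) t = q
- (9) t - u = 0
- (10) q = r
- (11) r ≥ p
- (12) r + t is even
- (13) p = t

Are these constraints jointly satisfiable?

From constraints 8, 10, and 13, p = t = q = r, so p = r. But constraint 5 says p ≠ r. Contradiction.

Unsatisfiable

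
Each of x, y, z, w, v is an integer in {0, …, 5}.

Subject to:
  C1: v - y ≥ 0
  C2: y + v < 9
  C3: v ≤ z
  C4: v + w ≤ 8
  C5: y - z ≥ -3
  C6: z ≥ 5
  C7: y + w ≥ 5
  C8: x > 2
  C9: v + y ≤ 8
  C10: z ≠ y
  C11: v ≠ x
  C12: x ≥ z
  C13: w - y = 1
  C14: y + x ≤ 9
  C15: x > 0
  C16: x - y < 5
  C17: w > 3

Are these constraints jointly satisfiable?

Satisfiable

The assignment x = 5, y = 3, z = 5, w = 4, v = 4 works:
  constraint 1 holds since v - y = 1.
  constraint 2 holds since y + v = 7.
  constraint 4 holds since v + w = 8.
The rest check out directly.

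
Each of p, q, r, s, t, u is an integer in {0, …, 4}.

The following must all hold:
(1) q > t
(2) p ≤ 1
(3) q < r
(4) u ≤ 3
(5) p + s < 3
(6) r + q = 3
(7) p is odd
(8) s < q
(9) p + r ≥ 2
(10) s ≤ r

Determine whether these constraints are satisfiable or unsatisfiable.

Satisfiable

Try p = 1, q = 1, r = 2, s = 0, t = 0, u = 3.
Check constraint 5: p + s = 1; constraint 6: r + q = 3. The remaining constraints are straightforward to verify.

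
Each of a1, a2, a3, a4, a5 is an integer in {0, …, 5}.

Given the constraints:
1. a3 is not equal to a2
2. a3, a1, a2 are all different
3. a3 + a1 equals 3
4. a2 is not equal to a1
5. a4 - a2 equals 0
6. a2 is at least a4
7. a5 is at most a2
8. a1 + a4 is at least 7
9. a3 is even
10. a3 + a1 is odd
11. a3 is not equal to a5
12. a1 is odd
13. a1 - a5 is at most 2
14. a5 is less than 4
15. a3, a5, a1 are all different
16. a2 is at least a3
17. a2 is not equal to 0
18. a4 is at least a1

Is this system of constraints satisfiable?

The assignment a1 = 3, a2 = 5, a3 = 0, a4 = 5, a5 = 1 works:
  constraint 3 holds since a3 + a1 = 3.
  constraint 5 holds since a4 - a2 = 0.
The rest check out directly.

Satisfiable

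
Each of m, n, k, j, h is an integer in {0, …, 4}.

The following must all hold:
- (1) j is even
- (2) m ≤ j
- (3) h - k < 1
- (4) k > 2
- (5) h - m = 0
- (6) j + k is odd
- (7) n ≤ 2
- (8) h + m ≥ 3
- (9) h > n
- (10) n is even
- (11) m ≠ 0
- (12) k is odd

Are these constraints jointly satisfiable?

One satisfying assignment is m = 2, n = 0, k = 3, j = 2, h = 2.
For the less obvious constraints — constraint 3: h - k = -1; constraint 5: h - m = 0; constraint 8: h + m = 4 — and the others hold by inspection.

Satisfiable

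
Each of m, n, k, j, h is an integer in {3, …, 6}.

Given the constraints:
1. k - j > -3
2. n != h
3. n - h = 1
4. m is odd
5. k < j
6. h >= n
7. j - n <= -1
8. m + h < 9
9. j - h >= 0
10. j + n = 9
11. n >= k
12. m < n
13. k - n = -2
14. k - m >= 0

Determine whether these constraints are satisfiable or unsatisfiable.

Unsatisfiable

Constraints 6, 7, and 9 give j < n, n ≤ h, h ≤ j. Chaining: j < n ≤ h ≤ j, which forces j < j — impossible.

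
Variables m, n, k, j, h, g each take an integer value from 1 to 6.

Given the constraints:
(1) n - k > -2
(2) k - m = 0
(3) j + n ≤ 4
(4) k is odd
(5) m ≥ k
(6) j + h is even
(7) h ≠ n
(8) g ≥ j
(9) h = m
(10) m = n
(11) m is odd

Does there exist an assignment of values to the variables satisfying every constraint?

Unsatisfiable

From constraints 9 and 10, h = m = n, so h = n. But constraint 7 says h ≠ n. Contradiction.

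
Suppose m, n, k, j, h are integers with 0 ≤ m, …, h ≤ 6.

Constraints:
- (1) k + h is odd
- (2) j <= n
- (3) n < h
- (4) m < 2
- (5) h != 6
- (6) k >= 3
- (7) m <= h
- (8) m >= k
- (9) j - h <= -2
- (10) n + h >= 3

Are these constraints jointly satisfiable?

From constraints 6 and 8: m ≥ k and k ≥ 3, so m ≥ 3. From constraint 4: m ≤ 1. But 1 < 3, so no value of m works.

Unsatisfiable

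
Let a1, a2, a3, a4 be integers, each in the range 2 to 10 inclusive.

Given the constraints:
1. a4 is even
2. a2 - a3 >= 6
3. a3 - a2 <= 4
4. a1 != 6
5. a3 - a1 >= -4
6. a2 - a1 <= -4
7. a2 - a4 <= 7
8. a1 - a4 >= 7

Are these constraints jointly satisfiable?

Constraints 2, 5, 7, and 8 give a1 − a4 ≥ 7, a4 − a2 ≥ -7, a2 − a3 ≥ 6, a3 − a1 ≥ -4.
Adding all 4 inequalities: the left sides telescope to 0, and the right sides sum to 7 + (-7) + 6 + (-4) = 2. So 0 ≥ 2, which is false.

Unsatisfiable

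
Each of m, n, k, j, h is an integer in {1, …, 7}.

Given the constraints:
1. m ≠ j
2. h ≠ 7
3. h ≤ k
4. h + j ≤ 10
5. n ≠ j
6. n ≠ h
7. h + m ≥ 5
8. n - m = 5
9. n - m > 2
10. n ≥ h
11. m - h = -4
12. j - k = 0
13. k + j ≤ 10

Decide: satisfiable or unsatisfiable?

One satisfying assignment is m = 1, n = 6, k = 5, j = 5, h = 5.
For the less obvious constraints — constraint 4: h + j = 10; constraint 7: h + m = 6 — and the others hold by inspection.

Satisfiable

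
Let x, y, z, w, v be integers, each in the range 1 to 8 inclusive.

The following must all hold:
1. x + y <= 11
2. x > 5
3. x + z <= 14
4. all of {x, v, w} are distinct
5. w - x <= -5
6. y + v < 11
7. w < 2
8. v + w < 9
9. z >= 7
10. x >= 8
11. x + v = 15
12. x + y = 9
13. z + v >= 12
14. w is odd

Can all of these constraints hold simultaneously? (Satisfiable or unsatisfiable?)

From constraint 10: x ≥ 8. From constraint 9: z ≥ 7. Hence x + z ≥ 15. But constraint 3 requires x + z ≤ 14, and 14 < 15. Contradiction.

Unsatisfiable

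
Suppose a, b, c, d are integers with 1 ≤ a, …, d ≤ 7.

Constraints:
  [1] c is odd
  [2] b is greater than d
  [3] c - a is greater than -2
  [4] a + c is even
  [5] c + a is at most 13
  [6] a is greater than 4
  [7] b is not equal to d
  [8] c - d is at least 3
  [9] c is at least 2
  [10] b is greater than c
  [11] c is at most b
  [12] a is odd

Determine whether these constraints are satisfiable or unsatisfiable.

The assignment a = 5, b = 7, c = 5, d = 2 works:
  constraint 3 holds since c - a = 0.
  constraint 5 holds since c + a = 10.
The rest check out directly.

Satisfiable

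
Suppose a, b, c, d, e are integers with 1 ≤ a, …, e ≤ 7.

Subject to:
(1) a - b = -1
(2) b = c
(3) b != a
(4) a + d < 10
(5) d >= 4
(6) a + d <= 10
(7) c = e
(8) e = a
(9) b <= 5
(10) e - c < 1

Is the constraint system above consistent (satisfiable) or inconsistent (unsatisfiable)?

Unsatisfiable

From constraints 2, 7, and 8, b = c = e = a, so b = a. But constraint 3 says b ≠ a. Contradiction.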